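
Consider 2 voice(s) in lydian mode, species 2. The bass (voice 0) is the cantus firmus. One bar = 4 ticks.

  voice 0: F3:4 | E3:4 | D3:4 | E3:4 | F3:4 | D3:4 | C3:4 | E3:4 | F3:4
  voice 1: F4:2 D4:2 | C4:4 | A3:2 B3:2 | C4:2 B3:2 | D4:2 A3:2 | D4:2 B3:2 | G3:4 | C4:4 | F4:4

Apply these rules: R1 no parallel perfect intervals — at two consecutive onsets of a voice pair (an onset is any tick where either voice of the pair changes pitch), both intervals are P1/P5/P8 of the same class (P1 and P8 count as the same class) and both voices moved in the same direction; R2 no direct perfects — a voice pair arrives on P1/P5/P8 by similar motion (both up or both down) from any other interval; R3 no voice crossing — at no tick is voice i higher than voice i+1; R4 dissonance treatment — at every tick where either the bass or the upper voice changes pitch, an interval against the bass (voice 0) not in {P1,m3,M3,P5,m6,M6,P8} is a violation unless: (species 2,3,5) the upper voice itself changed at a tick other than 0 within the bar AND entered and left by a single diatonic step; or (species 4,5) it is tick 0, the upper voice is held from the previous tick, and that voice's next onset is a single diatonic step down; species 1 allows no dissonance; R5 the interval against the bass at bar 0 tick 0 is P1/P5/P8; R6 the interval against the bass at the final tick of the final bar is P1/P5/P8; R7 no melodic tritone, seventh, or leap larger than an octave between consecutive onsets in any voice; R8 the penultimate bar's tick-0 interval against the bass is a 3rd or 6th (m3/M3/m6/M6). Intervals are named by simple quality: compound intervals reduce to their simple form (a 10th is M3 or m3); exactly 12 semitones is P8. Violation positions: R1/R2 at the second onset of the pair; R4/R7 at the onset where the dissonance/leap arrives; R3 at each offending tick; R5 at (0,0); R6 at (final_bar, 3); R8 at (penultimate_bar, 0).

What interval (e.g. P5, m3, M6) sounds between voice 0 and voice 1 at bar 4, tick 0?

M6

voice 0=F3 voice 1=D4 -> M6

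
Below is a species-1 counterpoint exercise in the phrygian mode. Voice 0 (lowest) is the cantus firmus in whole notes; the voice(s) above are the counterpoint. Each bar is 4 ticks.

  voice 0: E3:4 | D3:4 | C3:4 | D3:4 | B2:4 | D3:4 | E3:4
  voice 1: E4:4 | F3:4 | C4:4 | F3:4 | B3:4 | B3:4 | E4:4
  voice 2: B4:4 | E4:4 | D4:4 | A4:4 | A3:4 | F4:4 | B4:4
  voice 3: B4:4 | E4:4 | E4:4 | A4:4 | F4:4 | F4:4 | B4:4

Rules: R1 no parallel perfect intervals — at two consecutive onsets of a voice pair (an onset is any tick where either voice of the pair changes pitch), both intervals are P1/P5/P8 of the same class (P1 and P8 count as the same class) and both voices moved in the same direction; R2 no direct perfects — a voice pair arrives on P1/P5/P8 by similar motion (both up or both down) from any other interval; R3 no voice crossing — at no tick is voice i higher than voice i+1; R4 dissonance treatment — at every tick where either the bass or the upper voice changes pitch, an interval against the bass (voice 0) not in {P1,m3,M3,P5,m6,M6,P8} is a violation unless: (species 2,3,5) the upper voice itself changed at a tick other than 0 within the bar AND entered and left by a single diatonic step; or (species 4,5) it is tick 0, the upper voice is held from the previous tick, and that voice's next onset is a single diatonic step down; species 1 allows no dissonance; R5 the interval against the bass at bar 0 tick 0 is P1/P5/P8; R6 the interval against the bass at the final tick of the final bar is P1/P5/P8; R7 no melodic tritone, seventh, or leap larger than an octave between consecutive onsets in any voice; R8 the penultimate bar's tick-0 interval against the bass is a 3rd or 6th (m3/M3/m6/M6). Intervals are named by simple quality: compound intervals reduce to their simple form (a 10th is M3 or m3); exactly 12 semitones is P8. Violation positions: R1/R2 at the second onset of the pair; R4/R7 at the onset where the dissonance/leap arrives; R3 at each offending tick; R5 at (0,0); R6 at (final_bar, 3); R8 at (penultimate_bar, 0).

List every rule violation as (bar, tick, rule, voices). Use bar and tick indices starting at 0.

(1, 0, R1, (2, 3))
(1, 0, R4, (0, 2))
(1, 0, R4, (0, 3))
(1, 0, R7, (1,))
(2, 0, R4, (0, 2))
(3, 0, R2, (0, 2))
(3, 0, R2, (0, 3))
(3, 0, R2, (2, 3))
(4, 0, R3, (1, 2))
(4, 0, R4, (0, 2))
(4, 0, R4, (0, 3))
(4, 0, R7, (1,))
(4, 1, R3, (1, 2))
(4, 2, R3, (1, 2))
(4, 3, R3, (1, 2))
(6, 0, R1, (2, 3))
(6, 0, R2, (0, 1))
(6, 0, R2, (0, 2))
(6, 0, R2, (0, 3))
(6, 0, R2, (1, 2))
(6, 0, R2, (1, 3))
(6, 0, R7, (2,))
(6, 0, R7, (3,))

bar 0: v0=E3 v1=E4 v2=B4 v3=B4 downbeat P5
bar 1: v0=D3 v1=F3 v2=E4 v3=E4 downbeat M2
bar 2: v0=C3 v1=C4 v2=D4 v3=E4 downbeat M3
bar 3: v0=D3 v1=F3 v2=A4 v3=A4 downbeat P5
bar 4: v0=B2 v1=B3 v2=A3 v3=F4 downbeat TT
bar 5: v0=D3 v1=B3 v2=F4 v3=F4 downbeat m3
bar 6: v0=E3 v1=E4 v2=B4 v3=B4 downbeat P5
  -> R1 @ bar 1 tick 0 v(2, 3): B4/B4 P1 -> E4/E4 P1 similar
  -> R4 @ bar 1 tick 0 v(0, 2): D3/E4 M2 untreated
  -> R4 @ bar 1 tick 0 v(0, 3): D3/E4 M2 untreated
  -> R7 @ bar 1 tick 0 v(1,): E4->F3 leap 11st
  -> R4 @ bar 2 tick 0 v(0, 2): C3/D4 M2 untreated
  -> R2 @ bar 3 tick 0 v(0, 2): C3/D4 M2 -> D3/A4 P5 similar
  -> R2 @ bar 3 tick 0 v(0, 3): C3/E4 M3 -> D3/A4 P5 similar
  -> R2 @ bar 3 tick 0 v(2, 3): D4/E4 M2 -> A4/A4 P1 similar
  -> R3 @ bar 4 tick 0 v(1, 2): B3 above A3
  -> R4 @ bar 4 tick 0 v(0, 2): B2/A3 m7 untreated
  -> R4 @ bar 4 tick 0 v(0, 3): B2/F4 TT untreated
  -> R7 @ bar 4 tick 0 v(1,): F3->B3 leap 6st
  -> R3 @ bar 4 tick 1 v(1, 2): B3 above A3
  -> R3 @ bar 4 tick 2 v(1, 2): B3 above A3
  -> R3 @ bar 4 tick 3 v(1, 2): B3 above A3
  -> R1 @ bar 6 tick 0 v(2, 3): F4/F4 P1 -> B4/B4 P1 similar
  -> R2 @ bar 6 tick 0 v(0, 1): D3/B3 M6 -> E3/E4 P8 similar
  -> R2 @ bar 6 tick 0 v(0, 2): D3/F4 m3 -> E3/B4 P5 similar
  -> R2 @ bar 6 tick 0 v(0, 3): D3/F4 m3 -> E3/B4 P5 similar
  -> R2 @ bar 6 tick 0 v(1, 2): B3/F4 TT -> E4/B4 P5 similar
  -> R2 @ bar 6 tick 0 v(1, 3): B3/F4 TT -> E4/B4 P5 similar
  -> R7 @ bar 6 tick 0 v(2,): F4->B4 leap 6st
  -> R7 @ bar 6 tick 0 v(3,): F4->B4 leap 6st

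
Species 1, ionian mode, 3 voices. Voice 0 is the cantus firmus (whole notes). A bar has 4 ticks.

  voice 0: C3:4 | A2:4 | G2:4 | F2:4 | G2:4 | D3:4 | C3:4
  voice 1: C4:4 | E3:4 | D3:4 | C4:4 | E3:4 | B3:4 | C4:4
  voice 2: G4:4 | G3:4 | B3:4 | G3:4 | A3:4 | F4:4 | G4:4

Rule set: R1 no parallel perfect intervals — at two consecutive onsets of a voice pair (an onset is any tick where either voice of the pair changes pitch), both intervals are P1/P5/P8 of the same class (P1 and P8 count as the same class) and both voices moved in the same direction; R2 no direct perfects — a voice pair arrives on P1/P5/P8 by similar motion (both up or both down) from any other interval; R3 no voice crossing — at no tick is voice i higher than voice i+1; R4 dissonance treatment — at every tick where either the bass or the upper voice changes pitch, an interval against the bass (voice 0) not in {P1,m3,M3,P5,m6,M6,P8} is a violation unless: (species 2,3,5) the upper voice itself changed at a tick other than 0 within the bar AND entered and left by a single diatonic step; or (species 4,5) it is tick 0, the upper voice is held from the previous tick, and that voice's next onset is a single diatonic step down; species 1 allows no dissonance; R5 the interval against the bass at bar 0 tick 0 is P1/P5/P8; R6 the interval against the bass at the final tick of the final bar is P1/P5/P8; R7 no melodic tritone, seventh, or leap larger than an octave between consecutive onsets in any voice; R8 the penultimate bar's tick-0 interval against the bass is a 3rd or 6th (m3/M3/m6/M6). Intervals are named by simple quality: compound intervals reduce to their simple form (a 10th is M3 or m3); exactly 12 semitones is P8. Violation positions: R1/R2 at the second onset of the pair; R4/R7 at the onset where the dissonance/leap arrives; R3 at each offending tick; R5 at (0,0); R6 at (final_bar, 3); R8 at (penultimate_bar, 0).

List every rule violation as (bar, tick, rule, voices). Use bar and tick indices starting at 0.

(1, 0, R2, (0, 1))
(1, 0, R4, (0, 2))
(2, 0, R1, (0, 1))
(3, 0, R3, (1, 2))
(3, 0, R4, (0, 2))
(3, 0, R7, (1,))
(3, 1, R3, (1, 2))
(3, 2, R3, (1, 2))
(3, 3, R3, (1, 2))
(4, 0, R4, (0, 2))
(6, 0, R2, (1, 2))

bar 0: v0=C3 v1=C4 v2=G4 downbeat P5
bar 1: v0=A2 v1=E3 v2=G3 downbeat m7
bar 2: v0=G2 v1=D3 v2=B3 downbeat M3
bar 3: v0=F2 v1=C4 v2=G3 downbeat M2
bar 4: v0=G2 v1=E3 v2=A3 downbeat M2
bar 5: v0=D3 v1=B3 v2=F4 downbeat m3
bar 6: v0=C3 v1=C4 v2=G4 downbeat P5
  -> R2 @ bar 1 tick 0 v(0, 1): C3/C4 P8 -> A2/E3 P5 similar
  -> R4 @ bar 1 tick 0 v(0, 2): A2/G3 m7 untreated
  -> R1 @ bar 2 tick 0 v(0, 1): A2/E3 P5 -> G2/D3 P5 similar
  -> R3 @ bar 3 tick 0 v(1, 2): C4 above G3
  -> R4 @ bar 3 tick 0 v(0, 2): F2/G3 M2 untreated
  -> R7 @ bar 3 tick 0 v(1,): D3->C4 leap 10st
  -> R3 @ bar 3 tick 1 v(1, 2): C4 above G3
  -> R3 @ bar 3 tick 2 v(1, 2): C4 above G3
  -> R3 @ bar 3 tick 3 v(1, 2): C4 above G3
  -> R4 @ bar 4 tick 0 v(0, 2): G2/A3 M2 untreated
  -> R2 @ bar 6 tick 0 v(1, 2): B3/F4 TT -> C4/G4 P5 similar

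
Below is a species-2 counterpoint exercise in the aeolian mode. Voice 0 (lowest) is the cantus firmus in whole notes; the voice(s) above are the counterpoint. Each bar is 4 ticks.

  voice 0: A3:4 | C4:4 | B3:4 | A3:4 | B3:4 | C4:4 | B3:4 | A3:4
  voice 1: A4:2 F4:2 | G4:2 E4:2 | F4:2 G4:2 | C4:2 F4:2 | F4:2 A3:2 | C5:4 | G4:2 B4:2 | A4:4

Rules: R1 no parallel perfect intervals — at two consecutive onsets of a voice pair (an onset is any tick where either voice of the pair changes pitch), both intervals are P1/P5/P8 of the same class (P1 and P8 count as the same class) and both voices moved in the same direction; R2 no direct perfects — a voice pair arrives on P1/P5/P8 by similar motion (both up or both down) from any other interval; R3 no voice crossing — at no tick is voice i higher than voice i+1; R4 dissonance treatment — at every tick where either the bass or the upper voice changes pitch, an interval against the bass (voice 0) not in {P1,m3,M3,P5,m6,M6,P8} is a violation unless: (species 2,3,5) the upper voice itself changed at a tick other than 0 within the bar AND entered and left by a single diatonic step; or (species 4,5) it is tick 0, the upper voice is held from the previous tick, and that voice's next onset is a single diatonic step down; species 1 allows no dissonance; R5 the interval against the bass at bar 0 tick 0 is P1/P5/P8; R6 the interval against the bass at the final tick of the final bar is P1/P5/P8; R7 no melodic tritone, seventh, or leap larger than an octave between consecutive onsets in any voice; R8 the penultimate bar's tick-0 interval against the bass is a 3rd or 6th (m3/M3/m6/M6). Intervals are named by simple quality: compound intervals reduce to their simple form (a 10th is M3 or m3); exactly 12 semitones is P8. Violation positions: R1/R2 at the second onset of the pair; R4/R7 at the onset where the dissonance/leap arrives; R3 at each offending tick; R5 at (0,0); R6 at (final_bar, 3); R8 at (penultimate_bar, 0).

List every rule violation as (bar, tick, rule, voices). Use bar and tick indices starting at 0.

(1, 0, R2, (0, 1))
(2, 0, R4, (0, 1))
(4, 0, R4, (0, 1))
(4, 2, R3, (0, 1))
(4, 2, R4, (0, 1))
(4, 3, R3, (0, 1))
(5, 0, R2, (0, 1))
(5, 0, R7, (1,))
(7, 0, R1, (0, 1))

bar 0: v0=A3 v1=A4 downbeat P8
bar 1: v0=C4 v1=G4 downbeat P5
bar 2: v0=B3 v1=F4 downbeat TT
bar 3: v0=A3 v1=C4 downbeat m3
bar 4: v0=B3 v1=F4 downbeat TT
bar 5: v0=C4 v1=C5 downbeat P8
bar 6: v0=B3 v1=G4 downbeat m6
bar 7: v0=A3 v1=A4 downbeat P8
  -> R2 @ bar 1 tick 0 v(0, 1): A3/F4 m6 -> C4/G4 P5 similar
  -> R4 @ bar 2 tick 0 v(0, 1): B3/F4 TT untreated
  -> R4 @ bar 4 tick 0 v(0, 1): B3/F4 TT untreated
  -> R3 @ bar 4 tick 2 v(0, 1): B3 above A3
  -> R4 @ bar 4 tick 2 v(0, 1): B3/A3 M2 untreated
  -> R3 @ bar 4 tick 3 v(0, 1): B3 above A3
  -> R2 @ bar 5 tick 0 v(0, 1): B3/A3 M2 -> C4/C5 P8 similar
  -> R7 @ bar 5 tick 0 v(1,): A3->C5 leap 15st
  -> R1 @ bar 7 tick 0 v(0, 1): B3/B4 P8 -> A3/A4 P8 similar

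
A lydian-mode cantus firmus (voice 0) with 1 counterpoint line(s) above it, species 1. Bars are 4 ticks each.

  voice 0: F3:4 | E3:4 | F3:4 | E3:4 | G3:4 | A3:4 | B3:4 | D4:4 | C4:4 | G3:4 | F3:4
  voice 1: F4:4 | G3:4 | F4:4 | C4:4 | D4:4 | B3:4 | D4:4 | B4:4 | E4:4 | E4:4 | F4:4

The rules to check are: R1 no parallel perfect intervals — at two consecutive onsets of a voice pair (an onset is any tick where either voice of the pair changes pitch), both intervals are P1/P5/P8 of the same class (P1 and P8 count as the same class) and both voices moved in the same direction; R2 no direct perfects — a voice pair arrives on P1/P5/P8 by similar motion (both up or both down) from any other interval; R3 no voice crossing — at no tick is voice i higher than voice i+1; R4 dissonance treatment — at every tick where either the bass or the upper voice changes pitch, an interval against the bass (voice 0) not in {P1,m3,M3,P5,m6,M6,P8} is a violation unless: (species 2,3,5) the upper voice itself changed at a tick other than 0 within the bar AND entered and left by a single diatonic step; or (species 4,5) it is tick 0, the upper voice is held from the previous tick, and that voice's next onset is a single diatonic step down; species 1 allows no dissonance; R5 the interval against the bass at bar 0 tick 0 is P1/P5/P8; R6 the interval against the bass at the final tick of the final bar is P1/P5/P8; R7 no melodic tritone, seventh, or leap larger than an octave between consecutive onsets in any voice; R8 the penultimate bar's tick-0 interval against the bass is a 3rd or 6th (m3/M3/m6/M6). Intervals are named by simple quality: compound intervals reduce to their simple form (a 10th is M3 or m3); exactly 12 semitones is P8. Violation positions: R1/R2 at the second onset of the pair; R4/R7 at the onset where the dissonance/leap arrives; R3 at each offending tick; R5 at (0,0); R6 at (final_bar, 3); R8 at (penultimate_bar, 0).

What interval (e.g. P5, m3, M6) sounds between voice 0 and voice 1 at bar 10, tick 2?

voice 0=F3 voice 1=F4 -> P8

P8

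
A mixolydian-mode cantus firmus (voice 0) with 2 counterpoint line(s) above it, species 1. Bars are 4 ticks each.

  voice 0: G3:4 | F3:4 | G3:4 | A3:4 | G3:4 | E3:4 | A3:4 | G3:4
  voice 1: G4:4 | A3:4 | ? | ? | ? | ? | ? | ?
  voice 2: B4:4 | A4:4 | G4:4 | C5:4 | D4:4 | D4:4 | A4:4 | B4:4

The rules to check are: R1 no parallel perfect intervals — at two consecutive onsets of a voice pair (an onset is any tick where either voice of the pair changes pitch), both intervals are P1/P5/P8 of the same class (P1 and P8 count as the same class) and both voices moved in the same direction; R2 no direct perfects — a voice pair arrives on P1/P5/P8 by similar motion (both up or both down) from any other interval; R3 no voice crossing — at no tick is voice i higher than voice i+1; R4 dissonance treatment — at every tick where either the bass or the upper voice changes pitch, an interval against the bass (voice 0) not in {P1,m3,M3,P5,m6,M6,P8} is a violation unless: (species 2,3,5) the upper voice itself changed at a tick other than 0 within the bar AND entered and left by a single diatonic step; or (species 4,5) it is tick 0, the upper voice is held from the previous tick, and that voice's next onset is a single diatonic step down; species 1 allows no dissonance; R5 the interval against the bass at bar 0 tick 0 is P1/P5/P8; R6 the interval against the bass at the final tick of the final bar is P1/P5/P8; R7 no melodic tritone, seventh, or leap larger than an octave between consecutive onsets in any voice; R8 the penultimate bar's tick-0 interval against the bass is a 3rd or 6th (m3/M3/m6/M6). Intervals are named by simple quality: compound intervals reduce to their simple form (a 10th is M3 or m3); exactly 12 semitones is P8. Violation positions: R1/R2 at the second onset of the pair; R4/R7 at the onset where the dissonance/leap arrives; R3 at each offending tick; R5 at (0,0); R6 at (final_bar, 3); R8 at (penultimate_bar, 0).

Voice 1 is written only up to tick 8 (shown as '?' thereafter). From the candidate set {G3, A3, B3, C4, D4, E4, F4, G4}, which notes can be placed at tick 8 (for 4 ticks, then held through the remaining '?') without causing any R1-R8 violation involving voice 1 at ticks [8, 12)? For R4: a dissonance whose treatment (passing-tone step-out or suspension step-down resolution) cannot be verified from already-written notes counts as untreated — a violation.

{B3, E4}

G3: violates R1
A3: violates R4
B3: legal
C4: violates R4
D4: violates R2
E4: legal
F4: violates R4
G4: violates R2,R7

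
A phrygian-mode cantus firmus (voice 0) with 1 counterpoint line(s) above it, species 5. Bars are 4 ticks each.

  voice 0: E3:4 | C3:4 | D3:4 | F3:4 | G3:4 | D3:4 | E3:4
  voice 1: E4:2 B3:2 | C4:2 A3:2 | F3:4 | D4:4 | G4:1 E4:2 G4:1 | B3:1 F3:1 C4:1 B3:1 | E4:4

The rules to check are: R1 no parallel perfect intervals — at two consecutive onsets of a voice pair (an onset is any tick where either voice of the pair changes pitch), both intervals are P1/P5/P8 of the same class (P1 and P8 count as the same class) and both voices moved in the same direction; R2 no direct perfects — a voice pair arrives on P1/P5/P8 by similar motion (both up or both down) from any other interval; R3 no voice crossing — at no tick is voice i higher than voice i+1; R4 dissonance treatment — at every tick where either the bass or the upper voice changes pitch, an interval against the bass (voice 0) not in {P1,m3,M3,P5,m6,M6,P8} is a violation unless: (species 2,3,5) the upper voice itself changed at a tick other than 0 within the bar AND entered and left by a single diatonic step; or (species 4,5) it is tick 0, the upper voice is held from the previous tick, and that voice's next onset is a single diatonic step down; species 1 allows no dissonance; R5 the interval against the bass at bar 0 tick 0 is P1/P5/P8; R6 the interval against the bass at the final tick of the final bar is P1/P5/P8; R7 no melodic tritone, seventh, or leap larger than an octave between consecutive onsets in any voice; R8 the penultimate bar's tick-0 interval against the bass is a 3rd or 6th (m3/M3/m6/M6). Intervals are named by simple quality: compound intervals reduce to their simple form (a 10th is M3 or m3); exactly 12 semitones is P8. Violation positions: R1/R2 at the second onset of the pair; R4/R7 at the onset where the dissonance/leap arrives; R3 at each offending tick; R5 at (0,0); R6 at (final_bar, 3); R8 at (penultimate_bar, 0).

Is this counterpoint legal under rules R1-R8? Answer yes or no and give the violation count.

bar 0: v0=E3 v1=E4 (P8)
bar 1: v0=C3 v1=C4 (P8)
bar 2: v0=D3 v1=F3 (m3)
bar 3: v0=F3 v1=D4 (M6)
bar 4: v0=G3 v1=G4 (P8)
bar 5: v0=D3 v1=B3 (M6)
bar 6: v0=E3 v1=E4 (P8)
  R2 @ bar4.0: F3/D4 M6 -> G3/G4 P8 similar
  R7 @ bar5.1: B3->F3 leap 6st
  R4 @ bar5.2: D3/C4 m7 untreated
  R2 @ bar6.0: D3/B3 M6 -> E3/E4 P8 similar

No (4 violations)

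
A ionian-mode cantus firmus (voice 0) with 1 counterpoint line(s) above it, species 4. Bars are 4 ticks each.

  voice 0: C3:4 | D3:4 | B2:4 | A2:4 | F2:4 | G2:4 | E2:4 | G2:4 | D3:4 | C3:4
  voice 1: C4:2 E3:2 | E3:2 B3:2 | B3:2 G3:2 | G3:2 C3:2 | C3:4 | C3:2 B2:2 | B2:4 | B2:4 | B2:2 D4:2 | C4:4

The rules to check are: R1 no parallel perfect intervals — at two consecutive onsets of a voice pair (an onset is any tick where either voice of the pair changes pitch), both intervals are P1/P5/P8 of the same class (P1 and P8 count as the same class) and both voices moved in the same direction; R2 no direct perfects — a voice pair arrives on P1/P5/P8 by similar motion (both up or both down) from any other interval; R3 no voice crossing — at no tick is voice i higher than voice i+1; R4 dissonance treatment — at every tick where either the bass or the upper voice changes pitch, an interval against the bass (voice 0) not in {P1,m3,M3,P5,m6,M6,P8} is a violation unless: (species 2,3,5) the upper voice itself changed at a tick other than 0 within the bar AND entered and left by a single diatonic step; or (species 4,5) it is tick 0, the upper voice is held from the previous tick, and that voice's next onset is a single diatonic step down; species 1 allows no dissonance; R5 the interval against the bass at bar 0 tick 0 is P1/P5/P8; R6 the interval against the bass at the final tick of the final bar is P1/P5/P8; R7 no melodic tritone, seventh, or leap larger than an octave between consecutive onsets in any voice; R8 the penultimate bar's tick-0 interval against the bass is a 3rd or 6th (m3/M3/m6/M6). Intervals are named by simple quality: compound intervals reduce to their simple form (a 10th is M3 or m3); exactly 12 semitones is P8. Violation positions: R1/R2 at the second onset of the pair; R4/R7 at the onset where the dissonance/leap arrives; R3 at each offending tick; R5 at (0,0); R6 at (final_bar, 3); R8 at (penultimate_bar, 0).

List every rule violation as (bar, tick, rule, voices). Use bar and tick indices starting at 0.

bar 0: v0=C3 v1=C4 downbeat P8
bar 1: v0=D3 v1=E3 downbeat M2
bar 2: v0=B2 v1=B3 downbeat P8
bar 3: v0=A2 v1=G3 downbeat m7
bar 4: v0=F2 v1=C3 downbeat P5
bar 5: v0=G2 v1=C3 downbeat P4
bar 6: v0=E2 v1=B2 downbeat P5
bar 7: v0=G2 v1=B2 downbeat M3
bar 8: v0=D3 v1=B2 downbeat m3
bar 9: v0=C3 v1=C4 downbeat P8
  -> R4 @ bar 1 tick 0 v(0, 1): D3/E3 M2 untreated
  -> R4 @ bar 3 tick 0 v(0, 1): A2/G3 m7 untreated
  -> R3 @ bar 8 tick 0 v(0, 1): D3 above B2
  -> R3 @ bar 8 tick 1 v(0, 1): D3 above B2
  -> R7 @ bar 8 tick 2 v(1,): B2->D4 leap 15st
  -> R1 @ bar 9 tick 0 v(0, 1): D3/D4 P8 -> C3/C4 P8 similar

(1, 0, R4, (0, 1))
(3, 0, R4, (0, 1))
(8, 0, R3, (0, 1))
(8, 1, R3, (0, 1))
(8, 2, R7, (1,))
(9, 0, R1, (0, 1))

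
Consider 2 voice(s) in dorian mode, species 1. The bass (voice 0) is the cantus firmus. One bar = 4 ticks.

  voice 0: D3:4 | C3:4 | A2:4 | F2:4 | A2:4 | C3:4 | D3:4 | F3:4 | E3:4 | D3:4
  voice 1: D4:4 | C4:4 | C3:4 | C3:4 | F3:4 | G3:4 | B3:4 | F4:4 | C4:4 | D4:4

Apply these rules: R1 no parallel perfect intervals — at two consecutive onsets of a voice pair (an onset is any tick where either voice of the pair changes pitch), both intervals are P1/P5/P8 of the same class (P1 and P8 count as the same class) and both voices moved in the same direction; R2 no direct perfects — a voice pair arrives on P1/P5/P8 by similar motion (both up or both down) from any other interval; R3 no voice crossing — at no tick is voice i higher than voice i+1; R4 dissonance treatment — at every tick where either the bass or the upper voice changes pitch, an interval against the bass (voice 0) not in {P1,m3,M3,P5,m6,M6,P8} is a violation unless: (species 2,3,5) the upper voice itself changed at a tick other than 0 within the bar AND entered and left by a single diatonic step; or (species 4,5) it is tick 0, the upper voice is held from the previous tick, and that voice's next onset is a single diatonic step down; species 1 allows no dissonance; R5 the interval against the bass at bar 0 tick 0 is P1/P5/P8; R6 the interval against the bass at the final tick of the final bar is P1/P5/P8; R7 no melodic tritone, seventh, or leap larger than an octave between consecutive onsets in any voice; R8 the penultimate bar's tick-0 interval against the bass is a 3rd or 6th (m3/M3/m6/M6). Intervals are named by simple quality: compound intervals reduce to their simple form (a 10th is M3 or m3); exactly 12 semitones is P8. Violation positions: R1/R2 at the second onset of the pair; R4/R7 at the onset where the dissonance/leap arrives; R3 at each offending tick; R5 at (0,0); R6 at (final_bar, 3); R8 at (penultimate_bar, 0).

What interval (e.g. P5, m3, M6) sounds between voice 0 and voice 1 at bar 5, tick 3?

P5

voice 0=C3 voice 1=G3 -> P5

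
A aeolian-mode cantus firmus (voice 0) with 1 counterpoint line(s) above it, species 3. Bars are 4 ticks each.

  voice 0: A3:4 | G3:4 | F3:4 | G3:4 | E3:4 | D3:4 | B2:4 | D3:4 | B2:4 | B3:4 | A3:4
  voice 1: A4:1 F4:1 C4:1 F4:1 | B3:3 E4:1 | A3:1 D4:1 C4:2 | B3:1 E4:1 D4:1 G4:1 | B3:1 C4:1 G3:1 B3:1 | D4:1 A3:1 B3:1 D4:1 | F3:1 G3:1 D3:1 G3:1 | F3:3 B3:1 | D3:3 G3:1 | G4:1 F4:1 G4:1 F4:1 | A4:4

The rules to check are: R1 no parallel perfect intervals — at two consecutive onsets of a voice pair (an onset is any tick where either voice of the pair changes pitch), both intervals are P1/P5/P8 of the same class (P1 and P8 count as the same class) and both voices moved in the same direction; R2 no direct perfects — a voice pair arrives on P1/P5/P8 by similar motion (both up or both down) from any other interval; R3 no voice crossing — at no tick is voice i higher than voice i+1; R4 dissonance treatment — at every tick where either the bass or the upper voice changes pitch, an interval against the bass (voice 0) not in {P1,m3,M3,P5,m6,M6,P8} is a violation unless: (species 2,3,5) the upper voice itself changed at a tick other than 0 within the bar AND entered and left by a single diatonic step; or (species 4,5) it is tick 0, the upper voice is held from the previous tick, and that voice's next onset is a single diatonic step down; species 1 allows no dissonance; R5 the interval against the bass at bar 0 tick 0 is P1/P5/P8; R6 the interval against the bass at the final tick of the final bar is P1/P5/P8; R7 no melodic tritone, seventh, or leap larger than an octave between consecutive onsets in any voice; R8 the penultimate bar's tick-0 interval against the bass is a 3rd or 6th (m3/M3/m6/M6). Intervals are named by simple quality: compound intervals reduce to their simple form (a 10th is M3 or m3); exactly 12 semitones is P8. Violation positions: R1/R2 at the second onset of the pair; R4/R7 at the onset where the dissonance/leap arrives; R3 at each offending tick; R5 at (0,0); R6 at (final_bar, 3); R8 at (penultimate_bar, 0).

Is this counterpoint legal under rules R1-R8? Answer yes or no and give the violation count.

No (5 violations)

bar 0: v0=A3 v1=A4 (P8)
bar 1: v0=G3 v1=B3 (M3)
bar 2: v0=F3 v1=A3 (M3)
bar 3: v0=G3 v1=B3 (M3)
bar 4: v0=E3 v1=B3 (P5)
bar 5: v0=D3 v1=D4 (P8)
bar 6: v0=B2 v1=F3 (TT)
bar 7: v0=D3 v1=F3 (m3)
bar 8: v0=B2 v1=D3 (m3)
bar 9: v0=B3 v1=G4 (m6)
bar 10: v0=A3 v1=A4 (P8)
  R7 @ bar1.0: F4->B3 leap 6st
  R2 @ bar4.0: G3/G4 P8 -> E3/B3 P5 similar
  R4 @ bar6.0: B2/F3 TT untreated
  R7 @ bar7.3: F3->B3 leap 6st
  R4 @ bar9.3: B3/F4 TT untreated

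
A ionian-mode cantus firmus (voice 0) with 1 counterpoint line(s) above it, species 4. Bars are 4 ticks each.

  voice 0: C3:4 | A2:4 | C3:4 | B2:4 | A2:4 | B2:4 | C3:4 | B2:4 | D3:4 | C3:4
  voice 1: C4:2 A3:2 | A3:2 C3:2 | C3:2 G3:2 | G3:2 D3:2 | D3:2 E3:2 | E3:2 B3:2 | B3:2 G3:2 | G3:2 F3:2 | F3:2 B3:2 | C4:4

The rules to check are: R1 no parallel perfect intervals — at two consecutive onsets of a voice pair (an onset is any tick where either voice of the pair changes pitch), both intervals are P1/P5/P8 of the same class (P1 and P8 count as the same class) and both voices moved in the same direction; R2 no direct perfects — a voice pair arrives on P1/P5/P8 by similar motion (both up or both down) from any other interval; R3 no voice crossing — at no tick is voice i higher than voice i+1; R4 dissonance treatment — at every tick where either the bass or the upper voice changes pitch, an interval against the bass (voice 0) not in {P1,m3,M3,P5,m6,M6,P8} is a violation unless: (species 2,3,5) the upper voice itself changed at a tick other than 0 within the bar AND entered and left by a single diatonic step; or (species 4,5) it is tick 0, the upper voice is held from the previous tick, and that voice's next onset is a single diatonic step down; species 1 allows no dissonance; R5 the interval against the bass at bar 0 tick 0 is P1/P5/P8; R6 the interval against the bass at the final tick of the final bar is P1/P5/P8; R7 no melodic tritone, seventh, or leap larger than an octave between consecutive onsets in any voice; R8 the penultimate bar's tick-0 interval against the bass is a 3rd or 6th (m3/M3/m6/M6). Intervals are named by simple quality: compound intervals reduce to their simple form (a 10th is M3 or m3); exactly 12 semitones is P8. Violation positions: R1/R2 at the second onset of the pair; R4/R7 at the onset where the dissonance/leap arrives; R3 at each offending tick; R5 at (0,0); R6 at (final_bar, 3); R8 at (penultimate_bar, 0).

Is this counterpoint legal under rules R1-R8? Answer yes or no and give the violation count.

No (5 violations)

bar 0: v0=C3 v1=C4 (P8)
bar 1: v0=A2 v1=A3 (P8)
bar 2: v0=C3 v1=C3 (P1)
bar 3: v0=B2 v1=G3 (m6)
bar 4: v0=A2 v1=D3 (P4)
bar 5: v0=B2 v1=E3 (P4)
bar 6: v0=C3 v1=B3 (M7)
bar 7: v0=B2 v1=G3 (m6)
bar 8: v0=D3 v1=F3 (m3)
bar 9: v0=C3 v1=C4 (P8)
  R4 @ bar4.0: A2/D3 P4 untreated
  R4 @ bar5.0: B2/E3 P4 untreated
  R4 @ bar6.0: C3/B3 M7 untreated
  R4 @ bar7.2: B2/F3 TT untreated
  R7 @ bar8.2: F3->B3 leap 6st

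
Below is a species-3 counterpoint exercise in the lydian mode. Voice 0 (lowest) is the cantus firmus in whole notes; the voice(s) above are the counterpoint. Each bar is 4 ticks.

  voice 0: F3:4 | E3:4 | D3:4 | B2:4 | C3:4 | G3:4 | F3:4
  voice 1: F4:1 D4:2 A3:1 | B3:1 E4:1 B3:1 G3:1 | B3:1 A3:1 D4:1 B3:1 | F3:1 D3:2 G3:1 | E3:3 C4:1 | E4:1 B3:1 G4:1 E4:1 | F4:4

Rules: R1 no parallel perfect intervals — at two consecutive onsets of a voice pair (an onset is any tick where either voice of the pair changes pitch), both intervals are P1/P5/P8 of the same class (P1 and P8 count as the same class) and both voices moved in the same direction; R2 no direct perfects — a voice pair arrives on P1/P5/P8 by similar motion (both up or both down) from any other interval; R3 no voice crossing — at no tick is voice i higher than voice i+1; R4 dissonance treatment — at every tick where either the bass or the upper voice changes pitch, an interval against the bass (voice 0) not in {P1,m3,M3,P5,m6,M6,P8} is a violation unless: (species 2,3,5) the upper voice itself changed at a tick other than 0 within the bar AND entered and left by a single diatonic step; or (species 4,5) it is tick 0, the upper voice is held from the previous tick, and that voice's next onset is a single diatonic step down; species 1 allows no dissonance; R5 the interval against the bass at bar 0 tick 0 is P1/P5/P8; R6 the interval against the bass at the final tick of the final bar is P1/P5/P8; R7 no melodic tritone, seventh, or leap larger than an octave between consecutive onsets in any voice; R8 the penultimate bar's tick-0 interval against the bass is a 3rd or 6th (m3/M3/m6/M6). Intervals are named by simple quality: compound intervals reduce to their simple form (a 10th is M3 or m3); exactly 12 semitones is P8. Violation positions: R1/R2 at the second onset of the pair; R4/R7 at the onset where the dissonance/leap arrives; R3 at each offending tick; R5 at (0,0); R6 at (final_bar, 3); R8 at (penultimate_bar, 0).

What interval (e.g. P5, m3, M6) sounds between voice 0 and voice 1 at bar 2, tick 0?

voice 0=D3 voice 1=B3 -> M6

M6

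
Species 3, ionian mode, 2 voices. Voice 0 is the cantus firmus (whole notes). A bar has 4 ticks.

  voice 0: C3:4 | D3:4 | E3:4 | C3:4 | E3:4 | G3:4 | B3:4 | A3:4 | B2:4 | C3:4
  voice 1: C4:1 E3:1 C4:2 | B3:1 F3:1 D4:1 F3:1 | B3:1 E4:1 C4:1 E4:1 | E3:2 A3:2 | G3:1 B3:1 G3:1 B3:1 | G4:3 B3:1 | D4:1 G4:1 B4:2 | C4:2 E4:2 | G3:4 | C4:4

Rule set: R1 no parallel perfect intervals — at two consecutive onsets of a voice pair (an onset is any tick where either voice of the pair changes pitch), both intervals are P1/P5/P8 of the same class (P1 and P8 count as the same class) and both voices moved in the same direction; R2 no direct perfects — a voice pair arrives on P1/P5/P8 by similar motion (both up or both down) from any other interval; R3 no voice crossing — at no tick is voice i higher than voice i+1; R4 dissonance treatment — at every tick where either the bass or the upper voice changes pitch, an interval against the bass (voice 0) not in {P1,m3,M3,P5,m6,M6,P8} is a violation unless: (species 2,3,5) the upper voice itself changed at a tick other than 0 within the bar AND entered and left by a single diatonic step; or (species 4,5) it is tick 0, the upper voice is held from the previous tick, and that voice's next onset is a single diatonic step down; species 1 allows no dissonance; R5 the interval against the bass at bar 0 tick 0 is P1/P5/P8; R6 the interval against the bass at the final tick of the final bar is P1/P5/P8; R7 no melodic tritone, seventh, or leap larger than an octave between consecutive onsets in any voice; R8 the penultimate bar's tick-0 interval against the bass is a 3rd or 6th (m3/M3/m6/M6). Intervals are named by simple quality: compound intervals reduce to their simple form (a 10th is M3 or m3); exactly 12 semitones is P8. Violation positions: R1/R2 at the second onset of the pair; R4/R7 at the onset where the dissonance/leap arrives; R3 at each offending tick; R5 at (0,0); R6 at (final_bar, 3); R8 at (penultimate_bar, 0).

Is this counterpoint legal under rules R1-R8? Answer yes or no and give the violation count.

No (7 violations)

bar 0: v0=C3 v1=C4 (P8)
bar 1: v0=D3 v1=B3 (M6)
bar 2: v0=E3 v1=B3 (P5)
bar 3: v0=C3 v1=E3 (M3)
bar 4: v0=E3 v1=G3 (m3)
bar 5: v0=G3 v1=G4 (P8)
bar 6: v0=B3 v1=D4 (m3)
bar 7: v0=A3 v1=C4 (m3)
bar 8: v0=B2 v1=G3 (m6)
bar 9: v0=C3 v1=C4 (P8)
  R7 @ bar1.1: B3->F3 leap 6st
  R2 @ bar2.0: D3/F3 m3 -> E3/B3 P5 similar
  R7 @ bar2.0: F3->B3 leap 6st
  R2 @ bar5.0: E3/B3 P5 -> G3/G4 P8 similar
  R7 @ bar7.0: B4->C4 leap 11st
  R7 @ bar8.0: A3->B2 leap 10st
  R2 @ bar9.0: B2/G3 m6 -> C3/C4 P8 similar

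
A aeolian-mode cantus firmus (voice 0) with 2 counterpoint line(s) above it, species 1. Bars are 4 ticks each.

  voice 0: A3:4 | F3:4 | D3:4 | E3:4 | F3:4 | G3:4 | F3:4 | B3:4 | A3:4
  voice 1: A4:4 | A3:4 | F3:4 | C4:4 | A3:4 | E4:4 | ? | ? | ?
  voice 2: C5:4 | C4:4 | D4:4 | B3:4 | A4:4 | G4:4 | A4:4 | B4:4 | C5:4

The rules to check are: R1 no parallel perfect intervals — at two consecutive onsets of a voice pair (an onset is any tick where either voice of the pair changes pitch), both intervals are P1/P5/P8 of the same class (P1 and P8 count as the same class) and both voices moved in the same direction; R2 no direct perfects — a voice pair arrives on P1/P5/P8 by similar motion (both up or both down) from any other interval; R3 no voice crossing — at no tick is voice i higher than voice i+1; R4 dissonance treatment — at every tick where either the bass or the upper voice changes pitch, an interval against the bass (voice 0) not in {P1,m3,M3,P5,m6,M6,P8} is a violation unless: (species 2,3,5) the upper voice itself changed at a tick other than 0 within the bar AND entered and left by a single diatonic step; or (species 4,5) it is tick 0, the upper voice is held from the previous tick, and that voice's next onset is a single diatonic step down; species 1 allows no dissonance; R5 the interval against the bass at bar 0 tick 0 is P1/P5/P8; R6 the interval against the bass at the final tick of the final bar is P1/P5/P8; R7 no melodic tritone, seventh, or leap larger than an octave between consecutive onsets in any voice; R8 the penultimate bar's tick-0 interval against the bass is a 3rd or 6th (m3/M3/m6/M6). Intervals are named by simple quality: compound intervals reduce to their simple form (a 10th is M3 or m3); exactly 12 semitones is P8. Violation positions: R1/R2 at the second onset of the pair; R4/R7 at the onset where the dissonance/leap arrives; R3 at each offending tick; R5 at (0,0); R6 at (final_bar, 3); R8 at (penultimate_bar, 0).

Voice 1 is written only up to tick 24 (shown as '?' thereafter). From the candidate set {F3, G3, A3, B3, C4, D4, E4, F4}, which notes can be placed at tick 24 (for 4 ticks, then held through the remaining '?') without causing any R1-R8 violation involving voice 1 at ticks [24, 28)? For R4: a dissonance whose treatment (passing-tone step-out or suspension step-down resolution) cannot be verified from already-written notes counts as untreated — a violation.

{A3, D4, F4}

F3: violates R2,R7
G3: violates R4
A3: legal
B3: violates R4
C4: violates R2
D4: legal
E4: violates R4
F4: legal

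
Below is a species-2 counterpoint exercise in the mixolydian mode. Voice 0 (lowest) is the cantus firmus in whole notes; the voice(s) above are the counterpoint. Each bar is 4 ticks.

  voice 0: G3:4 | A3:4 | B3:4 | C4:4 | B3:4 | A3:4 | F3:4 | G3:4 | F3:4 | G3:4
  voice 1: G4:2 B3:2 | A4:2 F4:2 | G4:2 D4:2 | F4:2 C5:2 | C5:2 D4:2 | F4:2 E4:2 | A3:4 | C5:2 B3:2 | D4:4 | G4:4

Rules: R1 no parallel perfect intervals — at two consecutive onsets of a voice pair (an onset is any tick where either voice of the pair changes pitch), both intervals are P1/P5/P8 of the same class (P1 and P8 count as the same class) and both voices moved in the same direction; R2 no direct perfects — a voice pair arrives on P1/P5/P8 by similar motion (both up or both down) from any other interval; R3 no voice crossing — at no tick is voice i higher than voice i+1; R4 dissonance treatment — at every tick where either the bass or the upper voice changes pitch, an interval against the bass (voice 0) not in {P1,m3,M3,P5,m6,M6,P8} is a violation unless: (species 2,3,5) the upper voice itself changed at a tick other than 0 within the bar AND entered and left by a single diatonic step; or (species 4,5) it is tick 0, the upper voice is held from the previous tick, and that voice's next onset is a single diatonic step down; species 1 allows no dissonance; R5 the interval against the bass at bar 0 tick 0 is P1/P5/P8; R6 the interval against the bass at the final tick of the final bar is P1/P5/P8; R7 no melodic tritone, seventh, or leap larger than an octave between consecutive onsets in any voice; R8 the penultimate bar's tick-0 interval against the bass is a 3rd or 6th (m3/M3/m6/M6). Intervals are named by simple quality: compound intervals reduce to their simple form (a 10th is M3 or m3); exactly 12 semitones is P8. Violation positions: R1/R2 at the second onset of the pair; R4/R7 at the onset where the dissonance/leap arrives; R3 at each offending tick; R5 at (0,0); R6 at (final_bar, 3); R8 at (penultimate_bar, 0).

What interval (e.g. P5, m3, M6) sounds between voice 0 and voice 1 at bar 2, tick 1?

m6

voice 0=B3 voice 1=G4 -> m6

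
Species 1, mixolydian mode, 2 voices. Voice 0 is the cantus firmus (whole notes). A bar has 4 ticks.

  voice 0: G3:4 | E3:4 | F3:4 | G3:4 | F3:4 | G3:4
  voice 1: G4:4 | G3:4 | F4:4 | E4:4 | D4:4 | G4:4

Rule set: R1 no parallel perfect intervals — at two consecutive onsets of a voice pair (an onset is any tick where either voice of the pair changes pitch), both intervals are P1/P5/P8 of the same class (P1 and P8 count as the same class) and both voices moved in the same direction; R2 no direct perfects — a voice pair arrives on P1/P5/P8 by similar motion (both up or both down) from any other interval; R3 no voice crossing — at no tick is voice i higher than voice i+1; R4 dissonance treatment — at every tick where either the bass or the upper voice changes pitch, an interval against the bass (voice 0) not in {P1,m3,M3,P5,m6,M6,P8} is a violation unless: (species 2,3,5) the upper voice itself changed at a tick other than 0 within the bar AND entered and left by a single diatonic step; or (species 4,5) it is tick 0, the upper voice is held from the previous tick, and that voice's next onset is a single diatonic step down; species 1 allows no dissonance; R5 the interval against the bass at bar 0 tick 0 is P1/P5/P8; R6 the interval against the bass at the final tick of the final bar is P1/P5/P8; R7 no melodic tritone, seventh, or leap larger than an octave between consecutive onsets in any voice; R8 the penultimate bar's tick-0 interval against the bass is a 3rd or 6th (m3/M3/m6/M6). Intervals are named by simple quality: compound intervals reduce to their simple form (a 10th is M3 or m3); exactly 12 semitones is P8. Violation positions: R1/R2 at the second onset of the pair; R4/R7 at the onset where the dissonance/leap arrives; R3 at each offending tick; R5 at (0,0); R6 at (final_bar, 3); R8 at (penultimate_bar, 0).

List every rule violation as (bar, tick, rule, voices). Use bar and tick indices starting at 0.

bar 0: v0=G3 v1=G4 downbeat P8
bar 1: v0=E3 v1=G3 downbeat m3
bar 2: v0=F3 v1=F4 downbeat P8
bar 3: v0=G3 v1=E4 downbeat M6
bar 4: v0=F3 v1=D4 downbeat M6
bar 5: v0=G3 v1=G4 downbeat P8
  -> R2 @ bar 2 tick 0 v(0, 1): E3/G3 m3 -> F3/F4 P8 similar
  -> R7 @ bar 2 tick 0 v(1,): G3->F4 leap 10st
  -> R2 @ bar 5 tick 0 v(0, 1): F3/D4 M6 -> G3/G4 P8 similar

(2, 0, R2, (0, 1))
(2, 0, R7, (1,))
(5, 0, R2, (0, 1))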